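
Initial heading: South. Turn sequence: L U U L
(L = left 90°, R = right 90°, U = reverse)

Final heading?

Start: South
  L (left (90° counter-clockwise)) -> East
  U (U-turn (180°)) -> West
  U (U-turn (180°)) -> East
  L (left (90° counter-clockwise)) -> North
Final: North

Answer: Final heading: North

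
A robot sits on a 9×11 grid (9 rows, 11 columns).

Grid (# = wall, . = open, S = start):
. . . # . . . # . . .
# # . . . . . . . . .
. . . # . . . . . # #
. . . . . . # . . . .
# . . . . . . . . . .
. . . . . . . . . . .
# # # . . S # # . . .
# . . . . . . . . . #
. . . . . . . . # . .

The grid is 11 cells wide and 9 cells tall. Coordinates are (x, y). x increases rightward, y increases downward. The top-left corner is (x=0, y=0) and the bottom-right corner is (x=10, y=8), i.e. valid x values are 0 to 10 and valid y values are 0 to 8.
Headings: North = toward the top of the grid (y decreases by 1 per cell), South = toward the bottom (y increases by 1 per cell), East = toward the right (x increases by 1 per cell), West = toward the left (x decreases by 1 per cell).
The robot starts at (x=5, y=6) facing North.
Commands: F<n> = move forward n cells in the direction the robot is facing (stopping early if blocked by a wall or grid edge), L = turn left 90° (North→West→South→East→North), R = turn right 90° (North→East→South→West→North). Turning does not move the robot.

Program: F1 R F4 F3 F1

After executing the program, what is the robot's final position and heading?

Start: (x=5, y=6), facing North
  F1: move forward 1, now at (x=5, y=5)
  R: turn right, now facing East
  F4: move forward 4, now at (x=9, y=5)
  F3: move forward 1/3 (blocked), now at (x=10, y=5)
  F1: move forward 0/1 (blocked), now at (x=10, y=5)
Final: (x=10, y=5), facing East

Answer: Final position: (x=10, y=5), facing East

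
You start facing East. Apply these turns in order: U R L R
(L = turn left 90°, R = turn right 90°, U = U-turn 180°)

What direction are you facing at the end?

Start: East
  U (U-turn (180°)) -> West
  R (right (90° clockwise)) -> North
  L (left (90° counter-clockwise)) -> West
  R (right (90° clockwise)) -> North
Final: North

Answer: Final heading: North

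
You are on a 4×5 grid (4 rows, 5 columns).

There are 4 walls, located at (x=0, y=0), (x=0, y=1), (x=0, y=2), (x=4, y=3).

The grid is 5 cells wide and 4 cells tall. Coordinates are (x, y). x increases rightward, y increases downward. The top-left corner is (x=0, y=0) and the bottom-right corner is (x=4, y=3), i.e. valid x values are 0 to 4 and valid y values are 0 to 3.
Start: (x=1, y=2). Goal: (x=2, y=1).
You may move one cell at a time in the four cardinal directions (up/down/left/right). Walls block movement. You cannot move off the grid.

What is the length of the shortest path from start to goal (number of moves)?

BFS from (x=1, y=2) until reaching (x=2, y=1):
  Distance 0: (x=1, y=2)
  Distance 1: (x=1, y=1), (x=2, y=2), (x=1, y=3)
  Distance 2: (x=1, y=0), (x=2, y=1), (x=3, y=2), (x=0, y=3), (x=2, y=3)  <- goal reached here
One shortest path (2 moves): (x=1, y=2) -> (x=2, y=2) -> (x=2, y=1)

Answer: Shortest path length: 2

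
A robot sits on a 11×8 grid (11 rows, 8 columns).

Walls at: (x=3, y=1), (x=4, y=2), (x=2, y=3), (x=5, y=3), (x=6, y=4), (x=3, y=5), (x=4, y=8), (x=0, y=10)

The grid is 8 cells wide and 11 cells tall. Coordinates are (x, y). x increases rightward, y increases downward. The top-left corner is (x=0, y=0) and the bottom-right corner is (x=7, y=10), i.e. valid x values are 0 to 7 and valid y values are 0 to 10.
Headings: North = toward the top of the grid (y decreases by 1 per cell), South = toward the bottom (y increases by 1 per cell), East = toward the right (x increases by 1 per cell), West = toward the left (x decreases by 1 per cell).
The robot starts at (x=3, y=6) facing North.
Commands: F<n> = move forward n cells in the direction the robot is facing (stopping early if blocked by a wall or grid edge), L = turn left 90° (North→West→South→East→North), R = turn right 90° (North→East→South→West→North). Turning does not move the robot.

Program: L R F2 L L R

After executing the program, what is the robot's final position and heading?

Start: (x=3, y=6), facing North
  L: turn left, now facing West
  R: turn right, now facing North
  F2: move forward 0/2 (blocked), now at (x=3, y=6)
  L: turn left, now facing West
  L: turn left, now facing South
  R: turn right, now facing West
Final: (x=3, y=6), facing West

Answer: Final position: (x=3, y=6), facing West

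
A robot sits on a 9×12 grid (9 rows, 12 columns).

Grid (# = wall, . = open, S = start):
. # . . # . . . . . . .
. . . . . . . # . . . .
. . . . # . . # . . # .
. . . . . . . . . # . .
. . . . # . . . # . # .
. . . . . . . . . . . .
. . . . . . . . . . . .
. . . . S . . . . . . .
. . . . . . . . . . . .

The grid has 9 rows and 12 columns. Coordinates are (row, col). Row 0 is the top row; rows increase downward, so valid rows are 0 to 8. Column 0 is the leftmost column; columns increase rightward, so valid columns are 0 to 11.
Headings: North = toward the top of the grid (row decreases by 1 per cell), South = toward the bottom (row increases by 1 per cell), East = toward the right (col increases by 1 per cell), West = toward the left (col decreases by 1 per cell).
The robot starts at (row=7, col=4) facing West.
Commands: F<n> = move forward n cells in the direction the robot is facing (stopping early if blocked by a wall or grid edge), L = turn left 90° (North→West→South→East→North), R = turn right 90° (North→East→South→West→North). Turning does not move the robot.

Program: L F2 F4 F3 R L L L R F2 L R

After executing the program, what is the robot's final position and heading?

Start: (row=7, col=4), facing West
  L: turn left, now facing South
  F2: move forward 1/2 (blocked), now at (row=8, col=4)
  F4: move forward 0/4 (blocked), now at (row=8, col=4)
  F3: move forward 0/3 (blocked), now at (row=8, col=4)
  R: turn right, now facing West
  L: turn left, now facing South
  L: turn left, now facing East
  L: turn left, now facing North
  R: turn right, now facing East
  F2: move forward 2, now at (row=8, col=6)
  L: turn left, now facing North
  R: turn right, now facing East
Final: (row=8, col=6), facing East

Answer: Final position: (row=8, col=6), facing East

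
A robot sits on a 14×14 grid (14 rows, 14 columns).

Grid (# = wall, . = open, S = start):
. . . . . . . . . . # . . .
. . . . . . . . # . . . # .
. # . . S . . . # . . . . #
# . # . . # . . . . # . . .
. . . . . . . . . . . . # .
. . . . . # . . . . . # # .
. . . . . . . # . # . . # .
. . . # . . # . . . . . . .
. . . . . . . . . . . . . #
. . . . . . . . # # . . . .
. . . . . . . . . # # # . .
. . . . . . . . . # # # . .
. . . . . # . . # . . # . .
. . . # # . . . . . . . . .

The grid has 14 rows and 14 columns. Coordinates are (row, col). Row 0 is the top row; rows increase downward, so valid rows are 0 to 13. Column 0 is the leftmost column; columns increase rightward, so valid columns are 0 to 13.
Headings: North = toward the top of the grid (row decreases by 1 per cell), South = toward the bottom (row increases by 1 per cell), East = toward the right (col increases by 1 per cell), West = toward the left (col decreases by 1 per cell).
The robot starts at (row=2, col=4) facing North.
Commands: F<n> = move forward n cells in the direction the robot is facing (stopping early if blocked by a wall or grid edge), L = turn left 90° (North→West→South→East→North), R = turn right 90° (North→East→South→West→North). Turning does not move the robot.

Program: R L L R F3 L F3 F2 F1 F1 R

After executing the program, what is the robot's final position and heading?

Answer: Final position: (row=0, col=0), facing North

Derivation:
Start: (row=2, col=4), facing North
  R: turn right, now facing East
  L: turn left, now facing North
  L: turn left, now facing West
  R: turn right, now facing North
  F3: move forward 2/3 (blocked), now at (row=0, col=4)
  L: turn left, now facing West
  F3: move forward 3, now at (row=0, col=1)
  F2: move forward 1/2 (blocked), now at (row=0, col=0)
  F1: move forward 0/1 (blocked), now at (row=0, col=0)
  F1: move forward 0/1 (blocked), now at (row=0, col=0)
  R: turn right, now facing North
Final: (row=0, col=0), facing North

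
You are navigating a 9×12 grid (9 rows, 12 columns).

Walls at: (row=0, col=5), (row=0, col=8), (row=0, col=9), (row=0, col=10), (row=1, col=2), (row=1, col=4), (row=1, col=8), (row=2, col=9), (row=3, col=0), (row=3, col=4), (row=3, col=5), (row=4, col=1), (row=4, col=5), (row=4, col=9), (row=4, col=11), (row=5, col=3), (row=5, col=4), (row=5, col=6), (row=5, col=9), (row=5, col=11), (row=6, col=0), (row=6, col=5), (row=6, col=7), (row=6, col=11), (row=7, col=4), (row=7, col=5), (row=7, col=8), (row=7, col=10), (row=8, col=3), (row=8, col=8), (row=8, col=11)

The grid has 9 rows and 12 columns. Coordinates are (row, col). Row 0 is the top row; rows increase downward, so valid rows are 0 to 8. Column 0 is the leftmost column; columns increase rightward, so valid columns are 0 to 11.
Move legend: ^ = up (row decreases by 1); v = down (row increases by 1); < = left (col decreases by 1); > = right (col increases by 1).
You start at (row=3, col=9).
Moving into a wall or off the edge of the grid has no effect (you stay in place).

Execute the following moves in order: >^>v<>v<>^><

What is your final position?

Answer: Final position: (row=2, col=10)

Derivation:
Start: (row=3, col=9)
  > (right): (row=3, col=9) -> (row=3, col=10)
  ^ (up): (row=3, col=10) -> (row=2, col=10)
  > (right): (row=2, col=10) -> (row=2, col=11)
  v (down): (row=2, col=11) -> (row=3, col=11)
  < (left): (row=3, col=11) -> (row=3, col=10)
  > (right): (row=3, col=10) -> (row=3, col=11)
  v (down): blocked, stay at (row=3, col=11)
  < (left): (row=3, col=11) -> (row=3, col=10)
  > (right): (row=3, col=10) -> (row=3, col=11)
  ^ (up): (row=3, col=11) -> (row=2, col=11)
  > (right): blocked, stay at (row=2, col=11)
  < (left): (row=2, col=11) -> (row=2, col=10)
Final: (row=2, col=10)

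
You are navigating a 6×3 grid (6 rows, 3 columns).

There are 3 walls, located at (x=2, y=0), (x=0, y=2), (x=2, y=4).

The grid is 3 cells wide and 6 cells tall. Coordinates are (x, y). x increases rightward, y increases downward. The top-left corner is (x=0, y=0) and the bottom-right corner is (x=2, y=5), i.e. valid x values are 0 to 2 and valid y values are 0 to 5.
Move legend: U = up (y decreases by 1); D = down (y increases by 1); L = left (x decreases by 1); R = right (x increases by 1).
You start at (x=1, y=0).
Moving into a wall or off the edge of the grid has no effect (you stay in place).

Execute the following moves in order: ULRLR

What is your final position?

Start: (x=1, y=0)
  U (up): blocked, stay at (x=1, y=0)
  L (left): (x=1, y=0) -> (x=0, y=0)
  R (right): (x=0, y=0) -> (x=1, y=0)
  L (left): (x=1, y=0) -> (x=0, y=0)
  R (right): (x=0, y=0) -> (x=1, y=0)
Final: (x=1, y=0)

Answer: Final position: (x=1, y=0)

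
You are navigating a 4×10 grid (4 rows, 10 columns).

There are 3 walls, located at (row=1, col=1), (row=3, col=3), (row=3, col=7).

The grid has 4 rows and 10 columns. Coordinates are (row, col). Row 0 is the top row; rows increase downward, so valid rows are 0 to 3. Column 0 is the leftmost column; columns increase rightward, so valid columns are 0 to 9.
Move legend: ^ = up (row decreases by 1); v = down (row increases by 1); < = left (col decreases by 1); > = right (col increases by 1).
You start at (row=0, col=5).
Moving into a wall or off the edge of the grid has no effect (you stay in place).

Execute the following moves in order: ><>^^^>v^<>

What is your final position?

Answer: Final position: (row=0, col=7)

Derivation:
Start: (row=0, col=5)
  > (right): (row=0, col=5) -> (row=0, col=6)
  < (left): (row=0, col=6) -> (row=0, col=5)
  > (right): (row=0, col=5) -> (row=0, col=6)
  [×3]^ (up): blocked, stay at (row=0, col=6)
  > (right): (row=0, col=6) -> (row=0, col=7)
  v (down): (row=0, col=7) -> (row=1, col=7)
  ^ (up): (row=1, col=7) -> (row=0, col=7)
  < (left): (row=0, col=7) -> (row=0, col=6)
  > (right): (row=0, col=6) -> (row=0, col=7)
Final: (row=0, col=7)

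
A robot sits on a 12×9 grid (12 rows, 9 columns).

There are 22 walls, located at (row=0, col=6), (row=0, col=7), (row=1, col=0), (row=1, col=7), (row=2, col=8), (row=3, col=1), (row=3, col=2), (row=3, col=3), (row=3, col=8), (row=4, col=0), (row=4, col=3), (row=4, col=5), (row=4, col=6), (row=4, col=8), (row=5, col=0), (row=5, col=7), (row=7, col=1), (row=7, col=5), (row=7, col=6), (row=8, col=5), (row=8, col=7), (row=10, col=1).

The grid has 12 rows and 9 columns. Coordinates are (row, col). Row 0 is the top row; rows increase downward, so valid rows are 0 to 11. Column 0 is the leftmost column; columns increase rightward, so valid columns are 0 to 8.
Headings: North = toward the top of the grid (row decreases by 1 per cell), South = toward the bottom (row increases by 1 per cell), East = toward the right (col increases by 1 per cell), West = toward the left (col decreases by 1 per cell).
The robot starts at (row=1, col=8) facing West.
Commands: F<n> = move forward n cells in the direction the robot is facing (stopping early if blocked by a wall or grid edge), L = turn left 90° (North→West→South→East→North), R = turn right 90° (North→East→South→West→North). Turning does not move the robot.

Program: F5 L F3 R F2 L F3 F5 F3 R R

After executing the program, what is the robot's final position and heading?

Answer: Final position: (row=1, col=8), facing North

Derivation:
Start: (row=1, col=8), facing West
  F5: move forward 0/5 (blocked), now at (row=1, col=8)
  L: turn left, now facing South
  F3: move forward 0/3 (blocked), now at (row=1, col=8)
  R: turn right, now facing West
  F2: move forward 0/2 (blocked), now at (row=1, col=8)
  L: turn left, now facing South
  F3: move forward 0/3 (blocked), now at (row=1, col=8)
  F5: move forward 0/5 (blocked), now at (row=1, col=8)
  F3: move forward 0/3 (blocked), now at (row=1, col=8)
  R: turn right, now facing West
  R: turn right, now facing North
Final: (row=1, col=8), facing North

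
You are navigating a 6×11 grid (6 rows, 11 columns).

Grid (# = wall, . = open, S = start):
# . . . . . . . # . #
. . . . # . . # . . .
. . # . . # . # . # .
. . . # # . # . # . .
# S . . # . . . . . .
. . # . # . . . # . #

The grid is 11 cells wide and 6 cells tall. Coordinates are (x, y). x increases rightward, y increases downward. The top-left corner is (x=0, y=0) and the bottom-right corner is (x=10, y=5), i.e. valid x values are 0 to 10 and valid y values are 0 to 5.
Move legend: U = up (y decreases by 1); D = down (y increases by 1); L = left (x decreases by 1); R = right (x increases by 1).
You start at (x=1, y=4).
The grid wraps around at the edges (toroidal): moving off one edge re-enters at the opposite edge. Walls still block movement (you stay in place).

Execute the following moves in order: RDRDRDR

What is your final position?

Answer: Final position: (x=4, y=0)

Derivation:
Start: (x=1, y=4)
  R (right): (x=1, y=4) -> (x=2, y=4)
  D (down): blocked, stay at (x=2, y=4)
  R (right): (x=2, y=4) -> (x=3, y=4)
  D (down): (x=3, y=4) -> (x=3, y=5)
  R (right): blocked, stay at (x=3, y=5)
  D (down): (x=3, y=5) -> (x=3, y=0)
  R (right): (x=3, y=0) -> (x=4, y=0)
Final: (x=4, y=0)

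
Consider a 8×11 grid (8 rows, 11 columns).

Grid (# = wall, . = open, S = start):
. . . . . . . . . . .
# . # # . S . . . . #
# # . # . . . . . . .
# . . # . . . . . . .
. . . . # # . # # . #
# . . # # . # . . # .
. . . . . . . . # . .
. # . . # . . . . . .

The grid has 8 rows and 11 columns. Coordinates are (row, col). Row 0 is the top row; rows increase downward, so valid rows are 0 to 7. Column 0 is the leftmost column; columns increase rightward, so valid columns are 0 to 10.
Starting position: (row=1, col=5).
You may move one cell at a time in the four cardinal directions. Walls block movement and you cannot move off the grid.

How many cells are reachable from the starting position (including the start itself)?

Answer: Reachable cells: 34

Derivation:
BFS flood-fill from (row=1, col=5):
  Distance 0: (row=1, col=5)
  Distance 1: (row=0, col=5), (row=1, col=4), (row=1, col=6), (row=2, col=5)
  Distance 2: (row=0, col=4), (row=0, col=6), (row=1, col=7), (row=2, col=4), (row=2, col=6), (row=3, col=5)
  Distance 3: (row=0, col=3), (row=0, col=7), (row=1, col=8), (row=2, col=7), (row=3, col=4), (row=3, col=6)
  Distance 4: (row=0, col=2), (row=0, col=8), (row=1, col=9), (row=2, col=8), (row=3, col=7), (row=4, col=6)
  Distance 5: (row=0, col=1), (row=0, col=9), (row=2, col=9), (row=3, col=8)
  Distance 6: (row=0, col=0), (row=0, col=10), (row=1, col=1), (row=2, col=10), (row=3, col=9)
  Distance 7: (row=3, col=10), (row=4, col=9)
Total reachable: 34 (grid has 66 open cells total)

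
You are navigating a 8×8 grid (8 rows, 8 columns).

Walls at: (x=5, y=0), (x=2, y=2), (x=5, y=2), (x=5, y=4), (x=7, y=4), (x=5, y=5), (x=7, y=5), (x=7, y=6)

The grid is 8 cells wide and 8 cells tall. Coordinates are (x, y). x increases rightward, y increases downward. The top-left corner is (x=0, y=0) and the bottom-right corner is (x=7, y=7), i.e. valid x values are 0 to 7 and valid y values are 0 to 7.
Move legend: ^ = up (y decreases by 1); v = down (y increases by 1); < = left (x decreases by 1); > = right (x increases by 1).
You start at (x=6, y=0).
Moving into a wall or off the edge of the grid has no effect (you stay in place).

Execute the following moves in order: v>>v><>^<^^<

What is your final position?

Start: (x=6, y=0)
  v (down): (x=6, y=0) -> (x=6, y=1)
  > (right): (x=6, y=1) -> (x=7, y=1)
  > (right): blocked, stay at (x=7, y=1)
  v (down): (x=7, y=1) -> (x=7, y=2)
  > (right): blocked, stay at (x=7, y=2)
  < (left): (x=7, y=2) -> (x=6, y=2)
  > (right): (x=6, y=2) -> (x=7, y=2)
  ^ (up): (x=7, y=2) -> (x=7, y=1)
  < (left): (x=7, y=1) -> (x=6, y=1)
  ^ (up): (x=6, y=1) -> (x=6, y=0)
  ^ (up): blocked, stay at (x=6, y=0)
  < (left): blocked, stay at (x=6, y=0)
Final: (x=6, y=0)

Answer: Final position: (x=6, y=0)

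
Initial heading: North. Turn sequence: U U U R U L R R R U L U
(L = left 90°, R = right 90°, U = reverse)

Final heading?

Start: North
  U (U-turn (180°)) -> South
  U (U-turn (180°)) -> North
  U (U-turn (180°)) -> South
  R (right (90° clockwise)) -> West
  U (U-turn (180°)) -> East
  L (left (90° counter-clockwise)) -> North
  R (right (90° clockwise)) -> East
  R (right (90° clockwise)) -> South
  R (right (90° clockwise)) -> West
  U (U-turn (180°)) -> East
  L (left (90° counter-clockwise)) -> North
  U (U-turn (180°)) -> South
Final: South

Answer: Final heading: South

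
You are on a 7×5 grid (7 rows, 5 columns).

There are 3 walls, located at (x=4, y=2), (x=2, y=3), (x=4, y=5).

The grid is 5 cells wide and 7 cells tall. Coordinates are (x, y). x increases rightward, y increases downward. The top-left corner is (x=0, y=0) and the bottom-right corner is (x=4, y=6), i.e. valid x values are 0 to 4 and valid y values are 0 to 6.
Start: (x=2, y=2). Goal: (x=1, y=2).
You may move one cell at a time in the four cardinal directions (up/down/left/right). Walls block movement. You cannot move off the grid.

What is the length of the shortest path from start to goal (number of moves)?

Answer: Shortest path length: 1

Derivation:
BFS from (x=2, y=2) until reaching (x=1, y=2):
  Distance 0: (x=2, y=2)
  Distance 1: (x=2, y=1), (x=1, y=2), (x=3, y=2)  <- goal reached here
One shortest path (1 moves): (x=2, y=2) -> (x=1, y=2)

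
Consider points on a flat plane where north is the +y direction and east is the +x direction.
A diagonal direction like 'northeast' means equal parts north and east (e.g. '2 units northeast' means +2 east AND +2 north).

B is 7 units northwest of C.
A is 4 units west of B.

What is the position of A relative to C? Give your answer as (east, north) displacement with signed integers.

Answer: A is at (east=-11, north=7) relative to C.

Derivation:
Place C at the origin (east=0, north=0).
  B is 7 units northwest of C: delta (east=-7, north=+7); B at (east=-7, north=7).
  A is 4 units west of B: delta (east=-4, north=+0); A at (east=-11, north=7).
Therefore A relative to C: (east=-11, north=7).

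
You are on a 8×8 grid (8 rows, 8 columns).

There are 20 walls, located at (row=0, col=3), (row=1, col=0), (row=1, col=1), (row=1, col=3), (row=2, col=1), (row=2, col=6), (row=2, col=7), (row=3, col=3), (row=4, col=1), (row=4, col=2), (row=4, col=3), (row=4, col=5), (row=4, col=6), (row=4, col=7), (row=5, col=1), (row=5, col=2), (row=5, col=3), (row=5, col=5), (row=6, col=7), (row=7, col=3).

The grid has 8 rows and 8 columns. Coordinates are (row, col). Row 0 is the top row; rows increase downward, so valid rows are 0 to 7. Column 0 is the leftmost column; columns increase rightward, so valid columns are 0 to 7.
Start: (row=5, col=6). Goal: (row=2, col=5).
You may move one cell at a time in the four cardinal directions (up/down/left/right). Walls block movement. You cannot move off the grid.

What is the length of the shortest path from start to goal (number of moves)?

Answer: Shortest path length: 8

Derivation:
BFS from (row=5, col=6) until reaching (row=2, col=5):
  Distance 0: (row=5, col=6)
  Distance 1: (row=5, col=7), (row=6, col=6)
  Distance 2: (row=6, col=5), (row=7, col=6)
  Distance 3: (row=6, col=4), (row=7, col=5), (row=7, col=7)
  Distance 4: (row=5, col=4), (row=6, col=3), (row=7, col=4)
  Distance 5: (row=4, col=4), (row=6, col=2)
  Distance 6: (row=3, col=4), (row=6, col=1), (row=7, col=2)
  Distance 7: (row=2, col=4), (row=3, col=5), (row=6, col=0), (row=7, col=1)
  Distance 8: (row=1, col=4), (row=2, col=3), (row=2, col=5), (row=3, col=6), (row=5, col=0), (row=7, col=0)  <- goal reached here
One shortest path (8 moves): (row=5, col=6) -> (row=6, col=6) -> (row=6, col=5) -> (row=6, col=4) -> (row=5, col=4) -> (row=4, col=4) -> (row=3, col=4) -> (row=3, col=5) -> (row=2, col=5)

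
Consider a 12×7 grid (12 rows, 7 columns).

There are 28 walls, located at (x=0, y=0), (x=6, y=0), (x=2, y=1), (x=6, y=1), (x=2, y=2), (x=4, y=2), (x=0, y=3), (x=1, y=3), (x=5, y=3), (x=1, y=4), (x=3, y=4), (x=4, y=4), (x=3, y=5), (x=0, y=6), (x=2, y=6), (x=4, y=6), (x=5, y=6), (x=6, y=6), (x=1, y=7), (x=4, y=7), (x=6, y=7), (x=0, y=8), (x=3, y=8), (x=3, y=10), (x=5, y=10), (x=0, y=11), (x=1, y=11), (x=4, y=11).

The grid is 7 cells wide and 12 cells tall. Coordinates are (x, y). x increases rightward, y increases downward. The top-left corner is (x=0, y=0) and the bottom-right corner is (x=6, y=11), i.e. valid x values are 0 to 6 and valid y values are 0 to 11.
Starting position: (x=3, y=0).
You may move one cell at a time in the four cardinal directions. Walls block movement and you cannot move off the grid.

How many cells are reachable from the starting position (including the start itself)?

Answer: Reachable cells: 30

Derivation:
BFS flood-fill from (x=3, y=0):
  Distance 0: (x=3, y=0)
  Distance 1: (x=2, y=0), (x=4, y=0), (x=3, y=1)
  Distance 2: (x=1, y=0), (x=5, y=0), (x=4, y=1), (x=3, y=2)
  Distance 3: (x=1, y=1), (x=5, y=1), (x=3, y=3)
  Distance 4: (x=0, y=1), (x=1, y=2), (x=5, y=2), (x=2, y=3), (x=4, y=3)
  Distance 5: (x=0, y=2), (x=6, y=2), (x=2, y=4)
  Distance 6: (x=6, y=3), (x=2, y=5)
  Distance 7: (x=6, y=4), (x=1, y=5)
  Distance 8: (x=5, y=4), (x=0, y=5), (x=6, y=5), (x=1, y=6)
  Distance 9: (x=0, y=4), (x=5, y=5)
  Distance 10: (x=4, y=5)
Total reachable: 30 (grid has 56 open cells total)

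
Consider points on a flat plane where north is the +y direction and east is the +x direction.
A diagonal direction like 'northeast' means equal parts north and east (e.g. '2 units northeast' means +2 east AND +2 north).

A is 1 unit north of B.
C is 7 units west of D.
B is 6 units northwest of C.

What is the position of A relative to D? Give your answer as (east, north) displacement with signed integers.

Place D at the origin (east=0, north=0).
  C is 7 units west of D: delta (east=-7, north=+0); C at (east=-7, north=0).
  B is 6 units northwest of C: delta (east=-6, north=+6); B at (east=-13, north=6).
  A is 1 unit north of B: delta (east=+0, north=+1); A at (east=-13, north=7).
Therefore A relative to D: (east=-13, north=7).

Answer: A is at (east=-13, north=7) relative to D.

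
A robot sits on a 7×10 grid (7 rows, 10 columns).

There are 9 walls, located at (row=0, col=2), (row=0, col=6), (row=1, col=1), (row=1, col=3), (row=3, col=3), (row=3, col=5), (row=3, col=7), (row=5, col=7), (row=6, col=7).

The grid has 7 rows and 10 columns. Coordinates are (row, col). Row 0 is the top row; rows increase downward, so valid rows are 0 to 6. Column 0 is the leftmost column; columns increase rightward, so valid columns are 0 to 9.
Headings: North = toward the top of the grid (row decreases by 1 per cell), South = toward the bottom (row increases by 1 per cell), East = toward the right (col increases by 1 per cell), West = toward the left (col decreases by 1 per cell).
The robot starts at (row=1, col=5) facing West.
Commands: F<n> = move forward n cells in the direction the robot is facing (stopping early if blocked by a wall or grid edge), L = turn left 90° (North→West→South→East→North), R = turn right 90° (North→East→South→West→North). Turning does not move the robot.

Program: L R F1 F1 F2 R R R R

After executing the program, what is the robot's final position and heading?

Start: (row=1, col=5), facing West
  L: turn left, now facing South
  R: turn right, now facing West
  F1: move forward 1, now at (row=1, col=4)
  F1: move forward 0/1 (blocked), now at (row=1, col=4)
  F2: move forward 0/2 (blocked), now at (row=1, col=4)
  R: turn right, now facing North
  R: turn right, now facing East
  R: turn right, now facing South
  R: turn right, now facing West
Final: (row=1, col=4), facing West

Answer: Final position: (row=1, col=4), facing West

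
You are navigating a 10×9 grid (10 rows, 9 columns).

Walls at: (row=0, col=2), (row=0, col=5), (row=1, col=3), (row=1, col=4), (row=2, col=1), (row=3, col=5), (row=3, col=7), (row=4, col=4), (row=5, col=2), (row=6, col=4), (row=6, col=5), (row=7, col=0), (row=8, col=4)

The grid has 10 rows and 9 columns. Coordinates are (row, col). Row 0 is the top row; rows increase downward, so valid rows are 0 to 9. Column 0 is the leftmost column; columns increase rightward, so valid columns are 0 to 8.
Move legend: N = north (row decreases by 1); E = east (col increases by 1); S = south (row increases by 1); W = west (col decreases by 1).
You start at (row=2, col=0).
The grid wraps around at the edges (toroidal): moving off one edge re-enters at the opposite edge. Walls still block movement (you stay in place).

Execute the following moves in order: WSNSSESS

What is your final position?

Start: (row=2, col=0)
  W (west): (row=2, col=0) -> (row=2, col=8)
  S (south): (row=2, col=8) -> (row=3, col=8)
  N (north): (row=3, col=8) -> (row=2, col=8)
  S (south): (row=2, col=8) -> (row=3, col=8)
  S (south): (row=3, col=8) -> (row=4, col=8)
  E (east): (row=4, col=8) -> (row=4, col=0)
  S (south): (row=4, col=0) -> (row=5, col=0)
  S (south): (row=5, col=0) -> (row=6, col=0)
Final: (row=6, col=0)

Answer: Final position: (row=6, col=0)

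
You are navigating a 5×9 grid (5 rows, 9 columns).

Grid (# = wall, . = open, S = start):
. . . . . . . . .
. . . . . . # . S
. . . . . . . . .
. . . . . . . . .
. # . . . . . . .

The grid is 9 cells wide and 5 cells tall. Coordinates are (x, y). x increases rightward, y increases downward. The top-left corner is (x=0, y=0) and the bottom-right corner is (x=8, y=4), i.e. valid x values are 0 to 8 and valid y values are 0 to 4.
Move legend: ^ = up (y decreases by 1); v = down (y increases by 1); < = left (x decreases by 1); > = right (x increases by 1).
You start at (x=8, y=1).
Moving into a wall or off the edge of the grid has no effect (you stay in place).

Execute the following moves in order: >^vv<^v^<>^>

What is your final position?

Answer: Final position: (x=8, y=0)

Derivation:
Start: (x=8, y=1)
  > (right): blocked, stay at (x=8, y=1)
  ^ (up): (x=8, y=1) -> (x=8, y=0)
  v (down): (x=8, y=0) -> (x=8, y=1)
  v (down): (x=8, y=1) -> (x=8, y=2)
  < (left): (x=8, y=2) -> (x=7, y=2)
  ^ (up): (x=7, y=2) -> (x=7, y=1)
  v (down): (x=7, y=1) -> (x=7, y=2)
  ^ (up): (x=7, y=2) -> (x=7, y=1)
  < (left): blocked, stay at (x=7, y=1)
  > (right): (x=7, y=1) -> (x=8, y=1)
  ^ (up): (x=8, y=1) -> (x=8, y=0)
  > (right): blocked, stay at (x=8, y=0)
Final: (x=8, y=0)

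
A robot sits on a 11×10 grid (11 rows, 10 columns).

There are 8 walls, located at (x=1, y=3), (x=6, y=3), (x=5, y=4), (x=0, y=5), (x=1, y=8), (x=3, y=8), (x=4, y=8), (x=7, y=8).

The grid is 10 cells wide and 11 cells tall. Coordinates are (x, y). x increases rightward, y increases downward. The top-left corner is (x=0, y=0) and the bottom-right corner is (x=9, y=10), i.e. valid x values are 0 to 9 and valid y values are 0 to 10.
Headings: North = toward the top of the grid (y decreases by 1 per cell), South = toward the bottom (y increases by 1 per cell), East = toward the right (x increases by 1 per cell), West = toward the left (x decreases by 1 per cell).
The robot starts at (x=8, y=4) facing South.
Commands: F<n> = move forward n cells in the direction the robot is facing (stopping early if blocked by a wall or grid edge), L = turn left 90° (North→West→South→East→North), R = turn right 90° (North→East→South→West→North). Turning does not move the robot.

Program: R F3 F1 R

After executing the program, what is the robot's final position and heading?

Start: (x=8, y=4), facing South
  R: turn right, now facing West
  F3: move forward 2/3 (blocked), now at (x=6, y=4)
  F1: move forward 0/1 (blocked), now at (x=6, y=4)
  R: turn right, now facing North
Final: (x=6, y=4), facing North

Answer: Final position: (x=6, y=4), facing North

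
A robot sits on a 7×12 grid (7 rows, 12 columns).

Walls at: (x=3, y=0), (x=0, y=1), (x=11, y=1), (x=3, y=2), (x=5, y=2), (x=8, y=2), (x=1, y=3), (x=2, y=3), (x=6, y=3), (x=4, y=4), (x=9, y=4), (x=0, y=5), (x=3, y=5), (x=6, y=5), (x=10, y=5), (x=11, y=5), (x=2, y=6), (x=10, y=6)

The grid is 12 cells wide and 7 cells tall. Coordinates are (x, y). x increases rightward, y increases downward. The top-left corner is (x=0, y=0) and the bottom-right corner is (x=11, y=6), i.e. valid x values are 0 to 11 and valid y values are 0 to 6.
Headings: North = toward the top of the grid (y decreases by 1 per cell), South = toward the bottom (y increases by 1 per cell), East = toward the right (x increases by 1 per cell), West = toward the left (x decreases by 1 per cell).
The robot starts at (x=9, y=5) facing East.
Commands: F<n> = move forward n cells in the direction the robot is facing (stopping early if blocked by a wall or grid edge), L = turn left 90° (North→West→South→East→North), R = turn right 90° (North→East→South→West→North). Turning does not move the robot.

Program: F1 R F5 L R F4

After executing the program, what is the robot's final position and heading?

Answer: Final position: (x=9, y=6), facing South

Derivation:
Start: (x=9, y=5), facing East
  F1: move forward 0/1 (blocked), now at (x=9, y=5)
  R: turn right, now facing South
  F5: move forward 1/5 (blocked), now at (x=9, y=6)
  L: turn left, now facing East
  R: turn right, now facing South
  F4: move forward 0/4 (blocked), now at (x=9, y=6)
Final: (x=9, y=6), facing South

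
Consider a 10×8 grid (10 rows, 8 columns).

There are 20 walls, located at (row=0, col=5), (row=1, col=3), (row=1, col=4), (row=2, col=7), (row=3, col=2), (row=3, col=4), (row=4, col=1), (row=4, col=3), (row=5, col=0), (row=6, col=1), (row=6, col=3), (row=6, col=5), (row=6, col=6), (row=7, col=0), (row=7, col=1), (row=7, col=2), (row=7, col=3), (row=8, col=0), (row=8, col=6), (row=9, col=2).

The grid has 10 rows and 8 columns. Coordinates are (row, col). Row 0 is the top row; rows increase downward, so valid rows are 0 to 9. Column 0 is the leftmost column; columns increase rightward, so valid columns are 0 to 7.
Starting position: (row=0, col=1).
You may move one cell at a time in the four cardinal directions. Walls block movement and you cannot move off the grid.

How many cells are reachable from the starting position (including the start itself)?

BFS flood-fill from (row=0, col=1):
  Distance 0: (row=0, col=1)
  Distance 1: (row=0, col=0), (row=0, col=2), (row=1, col=1)
  Distance 2: (row=0, col=3), (row=1, col=0), (row=1, col=2), (row=2, col=1)
  Distance 3: (row=0, col=4), (row=2, col=0), (row=2, col=2), (row=3, col=1)
  Distance 4: (row=2, col=3), (row=3, col=0)
  Distance 5: (row=2, col=4), (row=3, col=3), (row=4, col=0)
  Distance 6: (row=2, col=5)
  Distance 7: (row=1, col=5), (row=2, col=6), (row=3, col=5)
  Distance 8: (row=1, col=6), (row=3, col=6), (row=4, col=5)
  Distance 9: (row=0, col=6), (row=1, col=7), (row=3, col=7), (row=4, col=4), (row=4, col=6), (row=5, col=5)
  Distance 10: (row=0, col=7), (row=4, col=7), (row=5, col=4), (row=5, col=6)
  Distance 11: (row=5, col=3), (row=5, col=7), (row=6, col=4)
  Distance 12: (row=5, col=2), (row=6, col=7), (row=7, col=4)
  Distance 13: (row=4, col=2), (row=5, col=1), (row=6, col=2), (row=7, col=5), (row=7, col=7), (row=8, col=4)
  Distance 14: (row=7, col=6), (row=8, col=3), (row=8, col=5), (row=8, col=7), (row=9, col=4)
  Distance 15: (row=8, col=2), (row=9, col=3), (row=9, col=5), (row=9, col=7)
  Distance 16: (row=8, col=1), (row=9, col=6)
  Distance 17: (row=9, col=1)
  Distance 18: (row=9, col=0)
Total reachable: 59 (grid has 60 open cells total)

Answer: Reachable cells: 59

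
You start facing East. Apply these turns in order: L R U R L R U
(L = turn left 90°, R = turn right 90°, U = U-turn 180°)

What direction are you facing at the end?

Start: East
  L (left (90° counter-clockwise)) -> North
  R (right (90° clockwise)) -> East
  U (U-turn (180°)) -> West
  R (right (90° clockwise)) -> North
  L (left (90° counter-clockwise)) -> West
  R (right (90° clockwise)) -> North
  U (U-turn (180°)) -> South
Final: South

Answer: Final heading: South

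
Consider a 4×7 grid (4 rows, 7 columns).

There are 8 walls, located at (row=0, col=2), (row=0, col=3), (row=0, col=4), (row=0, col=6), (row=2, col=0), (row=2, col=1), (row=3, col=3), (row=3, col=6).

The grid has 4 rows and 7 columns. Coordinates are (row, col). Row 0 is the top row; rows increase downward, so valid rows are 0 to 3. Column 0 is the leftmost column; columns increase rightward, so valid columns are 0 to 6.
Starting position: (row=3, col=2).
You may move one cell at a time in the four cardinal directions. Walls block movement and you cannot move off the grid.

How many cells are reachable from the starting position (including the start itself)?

Answer: Reachable cells: 20

Derivation:
BFS flood-fill from (row=3, col=2):
  Distance 0: (row=3, col=2)
  Distance 1: (row=2, col=2), (row=3, col=1)
  Distance 2: (row=1, col=2), (row=2, col=3), (row=3, col=0)
  Distance 3: (row=1, col=1), (row=1, col=3), (row=2, col=4)
  Distance 4: (row=0, col=1), (row=1, col=0), (row=1, col=4), (row=2, col=5), (row=3, col=4)
  Distance 5: (row=0, col=0), (row=1, col=5), (row=2, col=6), (row=3, col=5)
  Distance 6: (row=0, col=5), (row=1, col=6)
Total reachable: 20 (grid has 20 open cells total)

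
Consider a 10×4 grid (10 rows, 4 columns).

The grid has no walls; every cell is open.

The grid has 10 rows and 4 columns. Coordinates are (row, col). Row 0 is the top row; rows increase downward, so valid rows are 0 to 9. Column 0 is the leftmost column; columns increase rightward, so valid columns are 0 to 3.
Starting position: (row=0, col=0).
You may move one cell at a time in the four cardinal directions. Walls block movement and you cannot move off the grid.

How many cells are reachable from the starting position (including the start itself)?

BFS flood-fill from (row=0, col=0):
  Distance 0: (row=0, col=0)
  Distance 1: (row=0, col=1), (row=1, col=0)
  Distance 2: (row=0, col=2), (row=1, col=1), (row=2, col=0)
  Distance 3: (row=0, col=3), (row=1, col=2), (row=2, col=1), (row=3, col=0)
  Distance 4: (row=1, col=3), (row=2, col=2), (row=3, col=1), (row=4, col=0)
  Distance 5: (row=2, col=3), (row=3, col=2), (row=4, col=1), (row=5, col=0)
  Distance 6: (row=3, col=3), (row=4, col=2), (row=5, col=1), (row=6, col=0)
  Distance 7: (row=4, col=3), (row=5, col=2), (row=6, col=1), (row=7, col=0)
  Distance 8: (row=5, col=3), (row=6, col=2), (row=7, col=1), (row=8, col=0)
  Distance 9: (row=6, col=3), (row=7, col=2), (row=8, col=1), (row=9, col=0)
  Distance 10: (row=7, col=3), (row=8, col=2), (row=9, col=1)
  Distance 11: (row=8, col=3), (row=9, col=2)
  Distance 12: (row=9, col=3)
Total reachable: 40 (grid has 40 open cells total)

Answer: Reachable cells: 40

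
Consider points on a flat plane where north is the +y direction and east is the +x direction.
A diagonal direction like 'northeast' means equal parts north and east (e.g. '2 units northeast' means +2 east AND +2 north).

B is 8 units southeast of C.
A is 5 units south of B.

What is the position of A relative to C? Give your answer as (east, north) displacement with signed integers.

Place C at the origin (east=0, north=0).
  B is 8 units southeast of C: delta (east=+8, north=-8); B at (east=8, north=-8).
  A is 5 units south of B: delta (east=+0, north=-5); A at (east=8, north=-13).
Therefore A relative to C: (east=8, north=-13).

Answer: A is at (east=8, north=-13) relative to C.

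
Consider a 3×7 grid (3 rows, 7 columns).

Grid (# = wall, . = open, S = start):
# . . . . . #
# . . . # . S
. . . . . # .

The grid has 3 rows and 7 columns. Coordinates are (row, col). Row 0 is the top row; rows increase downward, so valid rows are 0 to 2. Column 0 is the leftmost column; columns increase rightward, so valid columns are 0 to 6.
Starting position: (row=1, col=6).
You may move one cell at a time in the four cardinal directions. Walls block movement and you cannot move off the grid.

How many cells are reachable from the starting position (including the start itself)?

BFS flood-fill from (row=1, col=6):
  Distance 0: (row=1, col=6)
  Distance 1: (row=1, col=5), (row=2, col=6)
  Distance 2: (row=0, col=5)
  Distance 3: (row=0, col=4)
  Distance 4: (row=0, col=3)
  Distance 5: (row=0, col=2), (row=1, col=3)
  Distance 6: (row=0, col=1), (row=1, col=2), (row=2, col=3)
  Distance 7: (row=1, col=1), (row=2, col=2), (row=2, col=4)
  Distance 8: (row=2, col=1)
  Distance 9: (row=2, col=0)
Total reachable: 16 (grid has 16 open cells total)

Answer: Reachable cells: 16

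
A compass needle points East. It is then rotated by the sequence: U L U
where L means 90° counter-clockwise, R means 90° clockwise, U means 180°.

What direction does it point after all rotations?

Start: East
  U (U-turn (180°)) -> West
  L (left (90° counter-clockwise)) -> South
  U (U-turn (180°)) -> North
Final: North

Answer: Final heading: North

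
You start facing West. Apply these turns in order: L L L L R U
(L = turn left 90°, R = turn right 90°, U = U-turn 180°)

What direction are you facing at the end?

Start: West
  L (left (90° counter-clockwise)) -> South
  L (left (90° counter-clockwise)) -> East
  L (left (90° counter-clockwise)) -> North
  L (left (90° counter-clockwise)) -> West
  R (right (90° clockwise)) -> North
  U (U-turn (180°)) -> South
Final: South

Answer: Final heading: South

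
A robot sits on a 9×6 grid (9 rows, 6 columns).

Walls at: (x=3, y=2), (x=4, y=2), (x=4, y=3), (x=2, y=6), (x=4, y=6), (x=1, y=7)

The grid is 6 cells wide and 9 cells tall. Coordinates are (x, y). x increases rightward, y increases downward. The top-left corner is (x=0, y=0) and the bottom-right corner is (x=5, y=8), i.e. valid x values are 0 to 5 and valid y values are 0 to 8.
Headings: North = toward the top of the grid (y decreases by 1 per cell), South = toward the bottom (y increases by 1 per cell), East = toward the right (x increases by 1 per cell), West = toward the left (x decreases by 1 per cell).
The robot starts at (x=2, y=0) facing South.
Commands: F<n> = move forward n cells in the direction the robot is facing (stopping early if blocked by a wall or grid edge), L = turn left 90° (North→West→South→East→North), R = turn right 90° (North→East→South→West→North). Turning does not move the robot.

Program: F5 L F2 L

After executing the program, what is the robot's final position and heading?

Answer: Final position: (x=4, y=5), facing North

Derivation:
Start: (x=2, y=0), facing South
  F5: move forward 5, now at (x=2, y=5)
  L: turn left, now facing East
  F2: move forward 2, now at (x=4, y=5)
  L: turn left, now facing North
Final: (x=4, y=5), facing North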